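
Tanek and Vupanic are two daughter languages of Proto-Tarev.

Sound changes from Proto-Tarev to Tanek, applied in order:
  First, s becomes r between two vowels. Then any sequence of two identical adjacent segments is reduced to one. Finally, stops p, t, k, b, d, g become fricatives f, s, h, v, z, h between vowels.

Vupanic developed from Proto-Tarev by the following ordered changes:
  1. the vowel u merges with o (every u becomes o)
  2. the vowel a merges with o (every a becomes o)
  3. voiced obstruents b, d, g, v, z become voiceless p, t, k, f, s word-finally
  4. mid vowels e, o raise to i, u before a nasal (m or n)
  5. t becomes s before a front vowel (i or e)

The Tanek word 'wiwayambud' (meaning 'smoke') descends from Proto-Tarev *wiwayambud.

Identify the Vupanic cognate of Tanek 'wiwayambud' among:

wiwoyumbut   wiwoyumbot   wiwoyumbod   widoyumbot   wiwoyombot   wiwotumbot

Vupanic: start from *wiwayambud.
  rule 1 (vowel merger): wiwayambud → wiwayambod
  rule 2 (vowel merger): wiwayambod → wiwoyombod
  rule 3 (final devoicing): wiwoyombod → wiwoyombot
  rule 4 (pre-nasal raising): wiwoyombot → wiwoyumbot
  rule 5: no change — wiwoyumbot
  ⇒ Vupanic wiwoyumbot
Among the options, 'wiwoyumbot' alone shows every Vupanic change applied in order.

wiwoyumbot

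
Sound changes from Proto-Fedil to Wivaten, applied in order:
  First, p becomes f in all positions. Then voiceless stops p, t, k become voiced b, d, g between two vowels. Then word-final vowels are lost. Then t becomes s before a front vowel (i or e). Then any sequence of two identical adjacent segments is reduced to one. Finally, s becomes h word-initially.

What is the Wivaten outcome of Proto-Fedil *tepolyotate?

hefolyodad

Wivaten: *tepolyotate
  tepolyotate → tefolyotate   [unconditioned shift]
  tefolyotate → tefolyodade   [intervocalic voicing]
  tefolyodade → tefolyodad   [apocope]
  tefolyodad → sefolyodad   [palatalisation]
  sefolyodad (rule 5 does not apply)
  sefolyodad → hefolyodad   [debuccalisation]
  giving Wivaten hefolyodad.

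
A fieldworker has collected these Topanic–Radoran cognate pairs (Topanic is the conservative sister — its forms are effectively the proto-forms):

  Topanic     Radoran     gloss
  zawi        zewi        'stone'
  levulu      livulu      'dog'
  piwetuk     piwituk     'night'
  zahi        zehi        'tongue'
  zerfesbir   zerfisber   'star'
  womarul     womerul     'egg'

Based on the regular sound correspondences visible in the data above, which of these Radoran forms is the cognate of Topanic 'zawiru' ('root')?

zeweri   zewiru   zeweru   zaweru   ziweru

zawi ~ zewi, zahi ~ zehi — Topanic a corresponds to Radoran e after a consonant, before a consonant other than r, m, n, p, b, f, v.
zerfesbir ~ zerfisber — Topanic i corresponds to Radoran e after a consonant, before r.
Applying these to Topanic 'zawiru':
  zawiru → zewiru   (a→e after a consonant, before a consonant other than r, m, n, p, b, f, v)
  zewiru → zeweru   (i→e after a consonant, before r)
So the Radoran cognate is 'zeweru'.

zeweru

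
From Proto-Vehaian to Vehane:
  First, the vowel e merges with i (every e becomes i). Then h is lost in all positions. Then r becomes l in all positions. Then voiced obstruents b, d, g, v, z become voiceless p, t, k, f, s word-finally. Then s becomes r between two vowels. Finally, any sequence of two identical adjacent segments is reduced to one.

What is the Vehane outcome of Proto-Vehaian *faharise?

faliri

Vehane: *faharise > faharisi > faarisi > faalisi > faaliri > faliri  (by vowel merger, h-loss, unconditioned shift, rhotacism, degemination)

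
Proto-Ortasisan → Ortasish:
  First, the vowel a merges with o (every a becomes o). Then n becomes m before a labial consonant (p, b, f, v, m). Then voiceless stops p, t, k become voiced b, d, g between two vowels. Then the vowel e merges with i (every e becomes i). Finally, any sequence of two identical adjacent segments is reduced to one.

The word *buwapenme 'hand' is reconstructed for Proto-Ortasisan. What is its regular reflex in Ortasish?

buwobimi

Ortasish: *buwapenme > buwopenme > buwopemme > buwobemme > buwobimmi > buwobimi  (by vowel merger, nasal place assimilation, intervocalic voicing, vowel merger, degemination)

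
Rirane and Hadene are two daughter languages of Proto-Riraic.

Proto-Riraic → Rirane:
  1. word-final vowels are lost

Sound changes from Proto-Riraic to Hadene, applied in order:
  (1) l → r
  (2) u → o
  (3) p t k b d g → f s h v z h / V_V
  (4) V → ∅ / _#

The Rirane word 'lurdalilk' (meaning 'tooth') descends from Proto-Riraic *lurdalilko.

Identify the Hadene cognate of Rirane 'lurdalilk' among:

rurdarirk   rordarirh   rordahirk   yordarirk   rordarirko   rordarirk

rordarirk

Hadene: *lurdalilko
  lurdalilko → rurdarirko   [unconditioned shift]
  rurdarirko → rordarirko   [vowel merger]
  rordarirko (rule 3 does not apply)
  rordarirko → rordarirk   [apocope]
  giving Hadene rordarirk.
The other candidates each miss or misapply at least one Hadene change.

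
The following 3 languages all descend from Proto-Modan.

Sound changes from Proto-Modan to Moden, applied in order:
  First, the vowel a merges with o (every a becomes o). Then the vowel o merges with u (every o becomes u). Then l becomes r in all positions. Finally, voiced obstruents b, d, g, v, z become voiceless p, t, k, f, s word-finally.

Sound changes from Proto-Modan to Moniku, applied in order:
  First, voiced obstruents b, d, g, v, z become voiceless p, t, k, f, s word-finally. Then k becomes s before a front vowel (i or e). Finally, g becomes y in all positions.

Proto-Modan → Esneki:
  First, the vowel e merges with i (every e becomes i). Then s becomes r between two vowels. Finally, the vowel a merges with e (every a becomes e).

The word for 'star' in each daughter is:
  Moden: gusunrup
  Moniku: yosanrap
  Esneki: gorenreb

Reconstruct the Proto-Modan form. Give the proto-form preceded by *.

*gosanrab

Position 1: Moden has g, Moniku has y, Esneki has g. Moden preserves g here (none of its changes turn any other segment into g), so the proto-segment is *g.
Position 8: Moden has p, Moniku has p, Esneki has b. Esneki preserves b here (none of its changes turn any other segment into b), so the proto-segment is *b.
Position 4: Moden has u, Moniku has a, Esneki has e. Moniku preserves a here (none of its changes turn any other segment into a), so the proto-segment is *a.
Verify the candidate proto-form against each daughter:
Moden: *gosanrab
  gosanrab → gosonrob   [vowel merger]
  gosonrob → gusunrub   [vowel merger]
  gusunrub (rule 3 does not apply)
  gusunrub → gusunrup   [final devoicing]
  giving Moden gusunrup.
Moniku: start from *gosanrab.
  rule 1 (final devoicing): gosanrab → gosanrap
  rule 2: no change — gosanrap
  rule 3 (unconditioned shift): gosanrap → yosanrap
  ⇒ Moniku yosanrap
Esneki: start from *gosanrab.
  rule 1: no change — gosanrab
  rule 2 (rhotacism): gosanrab → goranrab
  rule 3 (vowel merger): goranrab → gorenreb
  ⇒ Esneki gorenreb
*gosanrab is the unique common source.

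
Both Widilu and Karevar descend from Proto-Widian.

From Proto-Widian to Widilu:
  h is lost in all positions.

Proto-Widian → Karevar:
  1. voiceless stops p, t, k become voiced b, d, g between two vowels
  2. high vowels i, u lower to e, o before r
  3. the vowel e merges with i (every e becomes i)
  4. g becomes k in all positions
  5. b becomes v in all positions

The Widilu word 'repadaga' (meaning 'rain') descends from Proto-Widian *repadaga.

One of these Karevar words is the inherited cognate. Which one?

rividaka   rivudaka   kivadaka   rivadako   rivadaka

rivadaka

Karevar: start from *repadaga.
  rule 1 (intervocalic voicing): repadaga → rebadaga
  rule 2: no change — rebadaga
  rule 3 (vowel merger): rebadaga → ribadaga
  rule 4 (unconditioned shift): ribadaga → ribadaka
  rule 5 (unconditioned shift): ribadaka → rivadaka
  ⇒ Karevar rivadaka
Only 'rivadaka' matches the regular Karevar development of *repadaga.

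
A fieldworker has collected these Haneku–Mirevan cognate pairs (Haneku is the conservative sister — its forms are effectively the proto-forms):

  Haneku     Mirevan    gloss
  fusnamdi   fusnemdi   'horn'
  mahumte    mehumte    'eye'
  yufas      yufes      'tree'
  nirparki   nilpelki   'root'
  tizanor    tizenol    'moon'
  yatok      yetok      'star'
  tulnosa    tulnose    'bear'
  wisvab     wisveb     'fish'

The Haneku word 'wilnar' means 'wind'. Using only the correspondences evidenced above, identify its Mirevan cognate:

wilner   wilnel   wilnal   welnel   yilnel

wilnel

nirparki ~ nilpelki — Haneku a corresponds to Mirevan e after a consonant, before r.
tizanor ~ tizenol — Haneku r corresponds to Mirevan l word-finally.
Applying these to Haneku 'wilnar':
  wilnar → wilner   (a→e after a consonant, before r)
  wilner → wilnel   (r→l word-finally)
So the Mirevan cognate is 'wilnel'.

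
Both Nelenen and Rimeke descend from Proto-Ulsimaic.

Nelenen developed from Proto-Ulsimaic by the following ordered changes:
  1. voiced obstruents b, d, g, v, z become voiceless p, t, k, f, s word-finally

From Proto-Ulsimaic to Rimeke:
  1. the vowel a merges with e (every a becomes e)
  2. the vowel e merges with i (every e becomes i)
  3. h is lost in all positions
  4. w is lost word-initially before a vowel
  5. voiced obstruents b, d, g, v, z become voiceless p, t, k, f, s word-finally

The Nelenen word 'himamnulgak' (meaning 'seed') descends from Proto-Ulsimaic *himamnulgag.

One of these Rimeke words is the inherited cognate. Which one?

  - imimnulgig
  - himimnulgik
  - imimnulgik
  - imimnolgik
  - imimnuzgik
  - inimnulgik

imimnulgik

Rimeke: start from *himamnulgag.
  rule 1 (vowel merger): himamnulgag → himemnulgeg
  rule 2 (vowel merger): himemnulgeg → himimnulgig
  rule 3 (h-loss): himimnulgig → imimnulgig
  rule 4: no change — imimnulgig
  rule 5 (final devoicing): imimnulgig → imimnulgik
  ⇒ Rimeke imimnulgik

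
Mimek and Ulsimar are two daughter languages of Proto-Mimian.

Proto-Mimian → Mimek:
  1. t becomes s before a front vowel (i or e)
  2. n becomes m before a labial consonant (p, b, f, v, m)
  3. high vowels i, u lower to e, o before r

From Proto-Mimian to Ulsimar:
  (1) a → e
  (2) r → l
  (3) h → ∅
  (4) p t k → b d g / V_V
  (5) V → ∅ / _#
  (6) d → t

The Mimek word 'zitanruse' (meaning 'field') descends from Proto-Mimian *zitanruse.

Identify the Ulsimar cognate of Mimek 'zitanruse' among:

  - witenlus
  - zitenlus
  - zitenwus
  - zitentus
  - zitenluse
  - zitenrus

Ulsimar: start from *zitanruse.
  rule 1 (vowel merger): zitanruse → zitenruse
  rule 2 (unconditioned shift): zitenruse → zitenluse
  rule 3: no change — zitenluse
  rule 4 (intervocalic voicing): zitenluse → zidenluse
  rule 5 (apocope): zidenluse → zidenlus
  rule 6 (unconditioned shift): zidenlus → zitenlus
  ⇒ Ulsimar zitenlus
Only 'zitenlus' matches the regular Ulsimar development of *zitanruse.

zitenlus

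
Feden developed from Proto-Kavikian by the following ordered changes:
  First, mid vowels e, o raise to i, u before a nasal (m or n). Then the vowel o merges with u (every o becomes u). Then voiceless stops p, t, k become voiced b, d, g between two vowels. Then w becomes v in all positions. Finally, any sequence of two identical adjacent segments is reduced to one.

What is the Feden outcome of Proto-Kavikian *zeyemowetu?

Feden: *zeyemowetu
  zeyemowetu → zeyimowetu   [pre-nasal raising]
  zeyimowetu → zeyimuwetu   [vowel merger]
  zeyimuwetu → zeyimuwedu   [intervocalic voicing]
  zeyimuwedu → zeyimuvedu   [unconditioned shift]
  zeyimuvedu (rule 5 does not apply)
  giving Feden zeyimuvedu.

zeyimuvedu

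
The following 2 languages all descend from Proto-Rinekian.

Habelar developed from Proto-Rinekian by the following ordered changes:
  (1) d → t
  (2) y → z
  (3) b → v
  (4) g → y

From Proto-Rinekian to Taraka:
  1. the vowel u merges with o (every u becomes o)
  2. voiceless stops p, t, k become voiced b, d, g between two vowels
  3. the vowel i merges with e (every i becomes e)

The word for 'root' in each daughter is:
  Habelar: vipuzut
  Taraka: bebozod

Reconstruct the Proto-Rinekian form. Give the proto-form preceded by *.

Position 2: Habelar has i, Taraka has e. Habelar preserves i here (none of its changes turn any other segment into i), so the proto-segment is *i.
Position 3: Habelar has p, Taraka has b. Habelar preserves p here (none of its changes turn any other segment into p), so the proto-segment is *p.
Position 7: Habelar has t, Taraka has d. Taking the neighbouring segments as reconstructed: Habelar t could go back to *t or *d; Taraka d can only go back to *d — the one source consistent with every daughter is *d.
Verify the candidate proto-form against each daughter:
Habelar: *bipuzud
  bipuzud → bipuzut   [unconditioned shift]
  bipuzut (rule 2 does not apply)
  bipuzut → vipuzut   [unconditioned shift]
  vipuzut (rule 4 does not apply)
  giving Habelar vipuzut.
Taraka: start from *bipuzud.
  rule 1 (vowel merger): bipuzud → bipozod
  rule 2 (intervocalic voicing): bipozod → bibozod
  rule 3 (vowel merger): bibozod → bebozod
  ⇒ Taraka bebozod
Only *bipuzud yields all of Habelar vipuzut, Taraka bebozod.

*bipuzud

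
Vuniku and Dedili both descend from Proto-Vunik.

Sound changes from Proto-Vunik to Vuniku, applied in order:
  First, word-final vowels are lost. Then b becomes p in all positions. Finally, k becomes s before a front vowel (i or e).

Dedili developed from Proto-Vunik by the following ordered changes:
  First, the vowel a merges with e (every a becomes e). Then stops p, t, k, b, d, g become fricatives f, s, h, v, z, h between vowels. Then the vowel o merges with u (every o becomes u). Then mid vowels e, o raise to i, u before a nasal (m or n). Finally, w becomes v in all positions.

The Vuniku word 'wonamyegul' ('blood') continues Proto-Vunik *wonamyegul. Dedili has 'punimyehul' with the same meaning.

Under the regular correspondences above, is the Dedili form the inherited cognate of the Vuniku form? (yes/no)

Derive the expected Dedili reflex of *wonamyegul:
Dedili: *wonamyegul > wonemyegul > wonemyehul > wunemyehul > wunimyehul > vunimyehul  (by vowel merger, intervocalic lenition, vowel merger, pre-nasal raising, unconditioned shift)
The regular Dedili reflex would be 'vunimyehul', but the attested form is 'punimyehul'. The correspondence is irregular, so they are not cognates (the Dedili form has a different source).

no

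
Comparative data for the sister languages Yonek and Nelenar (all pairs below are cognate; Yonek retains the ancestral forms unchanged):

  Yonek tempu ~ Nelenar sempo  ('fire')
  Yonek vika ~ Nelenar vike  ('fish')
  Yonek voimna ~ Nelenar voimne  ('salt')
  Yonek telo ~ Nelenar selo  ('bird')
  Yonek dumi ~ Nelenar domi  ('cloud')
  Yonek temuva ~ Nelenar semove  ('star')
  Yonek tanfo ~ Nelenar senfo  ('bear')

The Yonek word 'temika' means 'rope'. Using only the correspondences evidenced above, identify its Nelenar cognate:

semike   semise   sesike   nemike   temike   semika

tempu ~ sempo, telo ~ selo — Yonek t corresponds to Nelenar s word-initially before a front vowel.
vika ~ vike, voimna ~ voimne — Yonek a corresponds to Nelenar e word-finally.
Applying these to Yonek 'temika':
  temika → semika   (t→s word-initially before a front vowel)
  semika → semike   (a→e word-finally)
So the Nelenar cognate is 'semike'.

semike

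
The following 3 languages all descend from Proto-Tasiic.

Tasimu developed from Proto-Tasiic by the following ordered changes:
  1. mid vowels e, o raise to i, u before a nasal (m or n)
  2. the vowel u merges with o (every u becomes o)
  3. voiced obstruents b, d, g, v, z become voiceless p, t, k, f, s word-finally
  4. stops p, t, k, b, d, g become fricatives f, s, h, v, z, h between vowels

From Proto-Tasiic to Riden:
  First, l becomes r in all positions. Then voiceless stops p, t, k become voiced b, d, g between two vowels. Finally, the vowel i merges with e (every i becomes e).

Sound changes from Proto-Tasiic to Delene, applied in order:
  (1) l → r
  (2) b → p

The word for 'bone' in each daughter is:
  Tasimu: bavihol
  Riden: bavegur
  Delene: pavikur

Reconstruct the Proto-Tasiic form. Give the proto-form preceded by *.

*bavikul

Position 7: Tasimu has l, Riden has r, Delene has r. Tasimu preserves l here (none of its changes turn any other segment into l), so the proto-segment is *l.
Position 1: Tasimu has b, Riden has b, Delene has p. Tasimu preserves b here (none of its changes turn any other segment into b), so the proto-segment is *b.
This points to *bavikul. Verify forward in each daughter:
Tasimu: *bavikul > bavikol > bavihol  (by vowel merger, intervocalic lenition)
Riden: start from *bavikul.
  rule 1 (unconditioned shift): bavikul → bavikur
  rule 2 (intervocalic voicing): bavikur → bavigur
  rule 3 (vowel merger): bavigur → bavegur
  ⇒ Riden bavegur
Delene: *bavikul > bavikur > pavikur  (by unconditioned shift, unconditioned shift)
*bavikul is the unique common source.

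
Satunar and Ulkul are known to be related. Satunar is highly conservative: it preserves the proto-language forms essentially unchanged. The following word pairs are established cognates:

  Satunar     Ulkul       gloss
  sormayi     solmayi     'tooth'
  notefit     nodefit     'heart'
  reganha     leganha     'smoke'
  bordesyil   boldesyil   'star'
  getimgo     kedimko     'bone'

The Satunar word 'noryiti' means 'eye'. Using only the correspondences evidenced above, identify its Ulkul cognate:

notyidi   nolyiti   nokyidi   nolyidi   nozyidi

nolyidi

bordesyil ~ boldesyil — Satunar r corresponds to Ulkul l after a vowel, before a consonant other than r, m, n, p, b, f, v.
getimgo ~ kedimko — Satunar t corresponds to Ulkul d between vowels (before a front vowel).
Applying these to Satunar 'noryiti':
  noryiti → nolyiti   (r→l after a vowel, before a consonant other than r, m, n, p, b, f, v)
  nolyiti → nolyidi   (t→d between vowels (before a front vowel))
So the Ulkul cognate is 'nolyidi'.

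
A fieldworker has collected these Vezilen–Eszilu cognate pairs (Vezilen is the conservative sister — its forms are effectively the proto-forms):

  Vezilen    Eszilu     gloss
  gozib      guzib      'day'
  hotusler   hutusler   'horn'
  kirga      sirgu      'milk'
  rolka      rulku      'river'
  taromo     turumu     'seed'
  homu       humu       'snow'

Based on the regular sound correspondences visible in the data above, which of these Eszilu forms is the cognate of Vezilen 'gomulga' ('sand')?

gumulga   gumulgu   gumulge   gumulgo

gumulgu

taromo ~ turumu, homu ~ humu — Vezilen o corresponds to Eszilu u after a consonant, before a nasal.
kirga ~ sirgu, rolka ~ rulku — Vezilen a corresponds to Eszilu u word-finally.
Applying these to Vezilen 'gomulga':
  gomulga → gumulga   (o→u after a consonant, before a nasal)
  gumulga → gumulgu   (a→u word-finally)
So the Eszilu cognate is 'gumulgu'.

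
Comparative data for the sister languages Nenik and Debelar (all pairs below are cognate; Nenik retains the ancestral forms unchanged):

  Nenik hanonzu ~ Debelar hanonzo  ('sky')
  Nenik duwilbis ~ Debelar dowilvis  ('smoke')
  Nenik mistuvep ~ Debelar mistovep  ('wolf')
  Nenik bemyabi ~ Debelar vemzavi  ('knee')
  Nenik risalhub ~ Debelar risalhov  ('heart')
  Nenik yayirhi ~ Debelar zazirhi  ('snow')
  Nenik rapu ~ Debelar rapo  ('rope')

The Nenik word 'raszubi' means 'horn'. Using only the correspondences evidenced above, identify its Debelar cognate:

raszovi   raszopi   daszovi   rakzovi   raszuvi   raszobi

raszovi

risalhub ~ risalhov — Nenik u corresponds to Debelar o after a consonant, before a labial obstruent.
bemyabi ~ vemzavi — Nenik b corresponds to Debelar v between vowels (before a front vowel).
Applying these to Nenik 'raszubi':
  raszubi → raszobi   (u→o after a consonant, before a labial obstruent)
  raszobi → raszovi   (b→v between vowels (before a front vowel))
So the Debelar cognate is 'raszovi'.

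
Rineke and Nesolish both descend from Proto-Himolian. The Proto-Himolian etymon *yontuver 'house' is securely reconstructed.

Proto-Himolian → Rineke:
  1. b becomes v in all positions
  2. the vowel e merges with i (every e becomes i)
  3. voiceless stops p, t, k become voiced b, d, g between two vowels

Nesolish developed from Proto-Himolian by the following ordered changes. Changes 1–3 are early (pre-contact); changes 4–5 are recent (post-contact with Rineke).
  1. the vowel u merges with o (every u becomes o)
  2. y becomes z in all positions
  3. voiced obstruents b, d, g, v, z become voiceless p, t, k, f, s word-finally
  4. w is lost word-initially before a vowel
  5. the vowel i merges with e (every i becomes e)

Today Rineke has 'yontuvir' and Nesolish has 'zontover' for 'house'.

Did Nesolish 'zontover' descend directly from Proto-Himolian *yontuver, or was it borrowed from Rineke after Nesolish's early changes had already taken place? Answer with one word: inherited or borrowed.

inherited

If inherited, *yontuver would pass through all of Nesolish's changes:
Nesolish: start from *yontuver.
  rule 1 (vowel merger): yontuver → yontover
  rule 2 (unconditioned shift): yontover → zontover
  rule 3: no change — zontover
  rule 4: no change — zontover
  rule 5: no change — zontover
  ⇒ Nesolish zontover
If borrowed from Rineke 'yontuvir' after the early changes, it would undergo only the recent ones:
  rule 4 (glide loss): no change (yontuvir)
  rule 5 (vowel merger): yontuvir → yontuver
  ⇒ as a loan: yontuver
Nesolish 'zontover' matches the inherited outcome exactly, so it is an inherited cognate, not a loan.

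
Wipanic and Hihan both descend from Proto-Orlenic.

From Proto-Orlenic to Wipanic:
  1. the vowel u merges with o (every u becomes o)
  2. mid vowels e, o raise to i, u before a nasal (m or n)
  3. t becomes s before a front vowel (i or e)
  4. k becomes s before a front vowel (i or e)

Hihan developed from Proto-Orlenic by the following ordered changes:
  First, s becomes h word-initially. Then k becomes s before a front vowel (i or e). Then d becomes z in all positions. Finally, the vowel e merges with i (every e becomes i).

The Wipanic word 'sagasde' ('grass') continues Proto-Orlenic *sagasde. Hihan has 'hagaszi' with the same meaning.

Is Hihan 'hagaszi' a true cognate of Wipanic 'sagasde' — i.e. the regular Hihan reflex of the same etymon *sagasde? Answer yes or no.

Derive the expected Hihan reflex of *sagasde:
Hihan: start from *sagasde.
  rule 1 (debuccalisation): sagasde → hagasde
  rule 2: no change — hagasde
  rule 3 (unconditioned shift): hagasde → hagasze
  rule 4 (vowel merger): hagasze → hagaszi
  ⇒ Hihan hagaszi
Hihan 'hagaszi' matches the regular reflex exactly, so the pair is cognate.

yes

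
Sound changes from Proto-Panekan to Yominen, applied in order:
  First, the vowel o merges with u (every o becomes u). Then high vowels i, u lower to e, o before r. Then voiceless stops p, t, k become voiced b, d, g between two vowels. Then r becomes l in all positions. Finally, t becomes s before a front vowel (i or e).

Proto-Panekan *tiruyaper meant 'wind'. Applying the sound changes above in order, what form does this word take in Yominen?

Yominen: *tiruyaper
  tiruyaper (rule 1 does not apply)
  tiruyaper → teruyaper   [pre-rhotic lowering]
  teruyaper → teruyaber   [intervocalic voicing]
  teruyaber → teluyabel   [unconditioned shift]
  teluyabel → seluyabel   [palatalisation]
  giving Yominen seluyabel.

seluyabel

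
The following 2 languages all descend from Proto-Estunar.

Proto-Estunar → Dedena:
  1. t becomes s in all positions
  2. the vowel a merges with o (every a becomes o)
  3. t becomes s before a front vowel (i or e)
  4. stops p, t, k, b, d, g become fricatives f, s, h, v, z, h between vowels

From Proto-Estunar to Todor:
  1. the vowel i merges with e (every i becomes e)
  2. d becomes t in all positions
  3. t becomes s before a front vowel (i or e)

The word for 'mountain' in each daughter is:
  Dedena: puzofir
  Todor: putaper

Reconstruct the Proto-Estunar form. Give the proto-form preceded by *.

Position 4: Dedena has o, Todor has a. Todor preserves a here (none of its changes turn any other segment into a), so the proto-segment is *a.
Position 3: Dedena has z, Todor has t. Taking the neighbouring segments as reconstructed: Dedena z could go back to *d or *z; Todor t could go back to *t or *d — the one source consistent with every daughter is *d.
Verify the candidate proto-form against each daughter:
Dedena: start from *pudapir.
  rule 1: no change — pudapir
  rule 2 (vowel merger): pudapir → pudopir
  rule 3: no change — pudopir
  rule 4 (intervocalic lenition): pudopir → puzofir
  ⇒ Dedena puzofir
Todor: start from *pudapir.
  rule 1 (vowel merger): pudapir → pudaper
  rule 2 (unconditioned shift): pudaper → putaper
  rule 3: no change — putaper
  ⇒ Todor putaper
No other proto-form is consistent with every reflex, so the reconstruction is *pudapir.

*pudapir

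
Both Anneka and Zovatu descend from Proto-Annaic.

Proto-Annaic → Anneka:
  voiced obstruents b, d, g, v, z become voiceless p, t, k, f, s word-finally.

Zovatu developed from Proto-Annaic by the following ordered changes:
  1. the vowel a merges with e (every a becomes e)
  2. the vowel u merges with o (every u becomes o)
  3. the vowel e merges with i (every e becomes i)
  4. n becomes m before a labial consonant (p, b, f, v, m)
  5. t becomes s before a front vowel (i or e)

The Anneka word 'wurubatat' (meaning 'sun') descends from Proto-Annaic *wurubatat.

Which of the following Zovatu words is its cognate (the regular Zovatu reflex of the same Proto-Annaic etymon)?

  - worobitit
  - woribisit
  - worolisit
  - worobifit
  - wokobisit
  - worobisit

worobisit

Zovatu: *wurubatat
  wurubatat → wurubetet   [vowel merger]
  wurubetet → worobetet   [vowel merger]
  worobetet → worobitit   [vowel merger]
  worobitit (rule 4 does not apply)
  worobitit → worobisit   [palatalisation]
  giving Zovatu worobisit.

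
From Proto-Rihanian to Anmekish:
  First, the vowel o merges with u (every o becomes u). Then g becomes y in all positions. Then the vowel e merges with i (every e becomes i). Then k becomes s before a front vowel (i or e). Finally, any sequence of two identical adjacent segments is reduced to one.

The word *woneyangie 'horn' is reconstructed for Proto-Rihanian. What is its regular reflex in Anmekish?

wuniyanyi

Anmekish: start from *woneyangie.
  rule 1 (vowel merger): woneyangie → wuneyangie
  rule 2 (unconditioned shift): wuneyangie → wuneyanyie
  rule 3 (vowel merger): wuneyanyie → wuniyanyii
  rule 4: no change — wuniyanyii
  rule 5 (degemination): wuniyanyii → wuniyanyi
  ⇒ Anmekish wuniyanyi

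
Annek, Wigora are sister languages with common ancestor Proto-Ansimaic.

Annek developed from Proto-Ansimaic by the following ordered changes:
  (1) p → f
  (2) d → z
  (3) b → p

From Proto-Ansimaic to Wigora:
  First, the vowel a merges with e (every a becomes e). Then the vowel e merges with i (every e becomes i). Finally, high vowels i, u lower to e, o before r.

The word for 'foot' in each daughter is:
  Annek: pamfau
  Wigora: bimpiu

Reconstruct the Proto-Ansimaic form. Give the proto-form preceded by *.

Position 5: Annek has a, Wigora has i. Annek preserves a here (none of its changes turn any other segment into a), so the proto-segment is *a.
Position 1: Annek has p, Wigora has b. Wigora preserves b here (none of its changes turn any other segment into b), so the proto-segment is *b.
Position 2: Annek has a, Wigora has i. Annek preserves a here (none of its changes turn any other segment into a), so the proto-segment is *a.
Verify the candidate proto-form against each daughter:
Annek: *bampau
  bampau → bamfau   [unconditioned shift]
  bamfau (rule 2 does not apply)
  bamfau → pamfau   [unconditioned shift]
  giving Annek pamfau.
Wigora: start from *bampau.
  rule 1 (vowel merger): bampau → bempeu
  rule 2 (vowel merger): bempeu → bimpiu
  rule 3: no change — bimpiu
  ⇒ Wigora bimpiu
*bampau is the unique common source.

*bampau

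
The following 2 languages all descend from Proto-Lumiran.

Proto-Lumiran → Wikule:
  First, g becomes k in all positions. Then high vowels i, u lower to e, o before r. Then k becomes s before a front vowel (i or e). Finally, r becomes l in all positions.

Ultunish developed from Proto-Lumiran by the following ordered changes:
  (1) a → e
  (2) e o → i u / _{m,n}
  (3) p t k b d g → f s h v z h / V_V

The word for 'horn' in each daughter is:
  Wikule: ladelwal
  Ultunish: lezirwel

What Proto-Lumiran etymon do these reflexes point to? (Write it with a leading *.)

*ladirwal

Position 3: Wikule has d, Ultunish has z. Wikule preserves d here (none of its changes turn any other segment into d), so the proto-segment is *d.
Position 2: Wikule has a, Ultunish has e. Wikule preserves a here (none of its changes turn any other segment into a), so the proto-segment is *a.
Continuing position by position gives *ladirwal; check it forward:
Wikule: *ladirwal
  ladirwal (rule 1 does not apply)
  ladirwal → laderwal   [pre-rhotic lowering]
  laderwal (rule 3 does not apply)
  laderwal → ladelwal   [unconditioned shift]
  giving Wikule ladelwal.
Ultunish: start from *ladirwal.
  rule 1 (vowel merger): ladirwal → ledirwel
  rule 2: no change — ledirwel
  rule 3 (intervocalic lenition): ledirwel → lezirwel
  ⇒ Ultunish lezirwel
No other proto-form is consistent with every reflex, so the reconstruction is *ladirwal.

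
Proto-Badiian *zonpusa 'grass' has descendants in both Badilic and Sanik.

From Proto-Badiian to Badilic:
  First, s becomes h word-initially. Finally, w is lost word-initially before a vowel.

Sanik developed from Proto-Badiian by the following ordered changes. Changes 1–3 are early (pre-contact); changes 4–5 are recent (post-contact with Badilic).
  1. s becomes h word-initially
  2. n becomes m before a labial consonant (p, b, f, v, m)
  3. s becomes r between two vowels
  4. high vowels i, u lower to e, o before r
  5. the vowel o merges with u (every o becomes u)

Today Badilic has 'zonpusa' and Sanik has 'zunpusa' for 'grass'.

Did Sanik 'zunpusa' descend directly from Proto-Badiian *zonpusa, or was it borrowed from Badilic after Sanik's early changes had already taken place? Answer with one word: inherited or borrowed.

borrowed

If inherited, *zonpusa would pass through all of Sanik's changes:
Sanik: start from *zonpusa.
  rule 1: no change — zonpusa
  rule 2 (nasal place assimilation): zonpusa → zompusa
  rule 3 (rhotacism): zompusa → zompura
  rule 4 (pre-rhotic lowering): zompura → zompora
  rule 5 (vowel merger): zompora → zumpura
  ⇒ Sanik zumpura
If borrowed from Badilic 'zonpusa' after the early changes, it would undergo only the recent ones:
  rule 4 (pre-rhotic lowering): no change (zonpusa)
  rule 5 (vowel merger): zonpusa → zunpusa
  ⇒ as a loan: zunpusa
Sanik 'zunpusa' matches the loan outcome 'zunpusa', not the inherited 'zumpura' — it skipped the early Sanik changes, so it was borrowed from Badilic.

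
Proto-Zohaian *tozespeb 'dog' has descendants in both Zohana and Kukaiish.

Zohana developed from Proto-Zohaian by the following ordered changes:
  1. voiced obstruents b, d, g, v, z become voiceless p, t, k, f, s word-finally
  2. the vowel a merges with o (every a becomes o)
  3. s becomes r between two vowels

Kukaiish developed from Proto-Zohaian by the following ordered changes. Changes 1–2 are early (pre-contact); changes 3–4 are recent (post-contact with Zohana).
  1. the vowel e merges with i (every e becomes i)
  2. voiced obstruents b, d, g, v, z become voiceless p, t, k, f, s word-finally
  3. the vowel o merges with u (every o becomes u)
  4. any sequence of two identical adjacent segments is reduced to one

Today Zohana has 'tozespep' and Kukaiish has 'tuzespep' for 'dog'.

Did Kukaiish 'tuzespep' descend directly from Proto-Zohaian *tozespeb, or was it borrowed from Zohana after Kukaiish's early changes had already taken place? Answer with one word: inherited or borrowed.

borrowed

If inherited, *tozespeb would pass through all of Kukaiish's changes:
Kukaiish: *tozespeb > tozispib > tozispip > tuzispip  (by vowel merger, final devoicing, vowel merger)
If borrowed from Zohana 'tozespep' after the early changes, it would undergo only the recent ones:
  rule 3 (vowel merger): tozespep → tuzespep
  rule 4 (degemination): no change (tuzespep)
  ⇒ as a loan: tuzespep
Kukaiish 'tuzespep' matches the loan outcome 'tuzespep', not the inherited 'tuzispip' — it skipped the early Kukaiish changes, so it was borrowed from Zohana.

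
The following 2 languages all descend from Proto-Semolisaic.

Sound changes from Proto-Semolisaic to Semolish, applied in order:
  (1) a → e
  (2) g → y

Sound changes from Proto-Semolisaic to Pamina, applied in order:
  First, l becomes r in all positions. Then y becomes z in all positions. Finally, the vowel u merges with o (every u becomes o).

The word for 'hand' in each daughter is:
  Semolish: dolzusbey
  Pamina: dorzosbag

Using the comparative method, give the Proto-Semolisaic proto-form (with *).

Position 3: Semolish has l, Pamina has r. Semolish preserves l here (none of its changes turn any other segment into l), so the proto-segment is *l.
Position 8: Semolish has e, Pamina has a. Pamina preserves a here (none of its changes turn any other segment into a), so the proto-segment is *a.
Position 5: Semolish has u, Pamina has o. Semolish preserves u here (none of its changes turn any other segment into u), so the proto-segment is *u.
This points to *dolzusbag. Verify forward in each daughter:
Semolish: *dolzusbag
  dolzusbag → dolzusbeg   [vowel merger]
  dolzusbeg → dolzusbey   [unconditioned shift]
  giving Semolish dolzusbey.
Pamina: start from *dolzusbag.
  rule 1 (unconditioned shift): dolzusbag → dorzusbag
  rule 2: no change — dorzusbag
  rule 3 (vowel merger): dorzusbag → dorzosbag
  ⇒ Pamina dorzosbag
*dolzusbag is the unique common source.

*dolzusbag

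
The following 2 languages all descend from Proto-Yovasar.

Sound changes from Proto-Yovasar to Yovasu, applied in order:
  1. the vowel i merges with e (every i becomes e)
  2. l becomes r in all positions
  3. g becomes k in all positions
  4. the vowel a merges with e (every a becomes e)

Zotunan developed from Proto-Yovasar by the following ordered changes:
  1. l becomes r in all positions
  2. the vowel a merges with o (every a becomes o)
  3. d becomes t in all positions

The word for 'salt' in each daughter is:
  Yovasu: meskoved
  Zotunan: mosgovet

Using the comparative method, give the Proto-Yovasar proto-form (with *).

Position 2: Yovasu has e, Zotunan has o. Taking the neighbouring segments as reconstructed: Yovasu e could go back to *a or *e or *i; Zotunan o could go back to *a or *o — the one source consistent with every daughter is *a.
Position 4: Yovasu has k, Zotunan has g. Zotunan preserves g here (none of its changes turn any other segment into g), so the proto-segment is *g.
Position 8: Yovasu has d, Zotunan has t. Yovasu preserves d here (none of its changes turn any other segment into d), so the proto-segment is *d.
The remaining positions agree across the daughters. Check the candidate against every language:
Yovasu: start from *masgoved.
  rule 1: no change — masgoved
  rule 2: no change — masgoved
  rule 3 (unconditioned shift): masgoved → maskoved
  rule 4 (vowel merger): maskoved → meskoved
  ⇒ Yovasu meskoved
Zotunan: *masgoved > mosgoved > mosgovet  (by vowel merger, unconditioned shift)
*masgoved is the unique common source.

*masgoved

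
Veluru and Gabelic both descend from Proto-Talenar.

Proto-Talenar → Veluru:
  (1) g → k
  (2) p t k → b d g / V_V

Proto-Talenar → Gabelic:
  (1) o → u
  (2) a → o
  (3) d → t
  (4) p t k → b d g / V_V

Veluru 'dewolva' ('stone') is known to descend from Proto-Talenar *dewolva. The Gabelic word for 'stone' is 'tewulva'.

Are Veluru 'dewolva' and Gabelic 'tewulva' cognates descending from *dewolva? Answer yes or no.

no

Derive the expected Gabelic reflex of *dewolva:
Gabelic: *dewolva
  dewolva → dewulva   [vowel merger]
  dewulva → dewulvo   [vowel merger]
  dewulvo → tewulvo   [unconditioned shift]
  tewulvo (rule 4 does not apply)
  giving Gabelic tewulvo.
The regular Gabelic reflex would be 'tewulvo', but the attested form is 'tewulva'. The correspondence is irregular, so they are not cognates (the Gabelic form has a different source).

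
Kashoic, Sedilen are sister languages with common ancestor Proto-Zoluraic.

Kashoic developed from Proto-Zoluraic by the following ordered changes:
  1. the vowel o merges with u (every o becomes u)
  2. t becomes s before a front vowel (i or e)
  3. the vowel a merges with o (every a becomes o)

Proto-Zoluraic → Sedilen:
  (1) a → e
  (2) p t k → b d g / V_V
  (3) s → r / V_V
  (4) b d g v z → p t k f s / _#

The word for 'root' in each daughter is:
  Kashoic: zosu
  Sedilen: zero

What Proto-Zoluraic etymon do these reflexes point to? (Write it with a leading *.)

Position 2: Kashoic has o, Sedilen has e. In Kashoic, o can only continue *a, so the proto-segment is *a.
Position 4: Kashoic has u, Sedilen has o. Sedilen preserves o here (none of its changes turn any other segment into o), so the proto-segment is *o.
Position 3: Kashoic has s, Sedilen has r. Taking the neighbouring segments as reconstructed: Kashoic s can only go back to *s; Sedilen r could go back to *s or *r — the one source consistent with every daughter is *s.
The remaining positions agree across the daughters. Check the candidate against every language:
Kashoic: *zaso
  zaso → zasu   [vowel merger]
  zasu (rule 2 does not apply)
  zasu → zosu   [vowel merger]
  giving Kashoic zosu.
Sedilen: start from *zaso.
  rule 1 (vowel merger): zaso → zeso
  rule 2: no change — zeso
  rule 3 (rhotacism): zeso → zero
  rule 4: no change — zero
  ⇒ Sedilen zero
No other proto-form is consistent with every reflex, so the reconstruction is *zaso.

*zaso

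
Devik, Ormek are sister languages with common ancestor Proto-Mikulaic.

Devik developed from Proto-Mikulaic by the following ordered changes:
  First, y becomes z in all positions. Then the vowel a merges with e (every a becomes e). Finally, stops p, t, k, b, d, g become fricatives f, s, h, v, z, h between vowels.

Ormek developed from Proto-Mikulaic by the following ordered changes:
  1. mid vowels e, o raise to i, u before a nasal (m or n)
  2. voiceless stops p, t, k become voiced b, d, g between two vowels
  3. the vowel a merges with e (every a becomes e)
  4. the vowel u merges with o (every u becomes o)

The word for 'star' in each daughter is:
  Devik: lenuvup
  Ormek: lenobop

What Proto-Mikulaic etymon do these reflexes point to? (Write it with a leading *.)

*lanubup

Position 5: Devik has v, Ormek has b. Taking the neighbouring segments as reconstructed: Devik v could go back to *b or *v; Ormek b could go back to *p or *b — the one source consistent with every daughter is *b.
Position 4: Devik has u, Ormek has o. Devik preserves u here (none of its changes turn any other segment into u), so the proto-segment is *u.
Position 6: Devik has u, Ormek has o. Devik preserves u here (none of its changes turn any other segment into u), so the proto-segment is *u.
This points to *lanubup. Verify forward in each daughter:
Devik: *lanubup > lenubup > lenuvup  (by vowel merger, intervocalic lenition)
Ormek: start from *lanubup.
  rule 1: no change — lanubup
  rule 2: no change — lanubup
  rule 3 (vowel merger): lanubup → lenubup
  rule 4 (vowel merger): lenubup → lenobop
  ⇒ Ormek lenobop
Only *lanubup yields all of Devik lenuvup, Ormek lenobop.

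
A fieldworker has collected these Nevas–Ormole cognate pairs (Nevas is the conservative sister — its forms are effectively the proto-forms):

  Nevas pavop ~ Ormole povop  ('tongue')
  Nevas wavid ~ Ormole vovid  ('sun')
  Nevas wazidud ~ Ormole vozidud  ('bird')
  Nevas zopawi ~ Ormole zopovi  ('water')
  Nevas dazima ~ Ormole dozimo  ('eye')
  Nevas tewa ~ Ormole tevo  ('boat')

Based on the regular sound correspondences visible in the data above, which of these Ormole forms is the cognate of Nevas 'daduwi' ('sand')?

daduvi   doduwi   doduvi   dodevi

doduvi

wazidud ~ vozidud, zopawi ~ zopovi — Nevas a corresponds to Ormole o after a consonant, before a consonant other than r, m, n, p, b, f, v.
zopawi ~ zopovi — Nevas w corresponds to Ormole v between vowels (before a front vowel).
Applying these to Nevas 'daduwi':
  daduwi → doduwi   (a→o after a consonant, before a consonant other than r, m, n, p, b, f, v)
  doduwi → doduvi   (w→v between vowels (before a front vowel))
So the Ormole cognate is 'doduvi'.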